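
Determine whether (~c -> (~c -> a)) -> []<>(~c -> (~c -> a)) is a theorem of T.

Tableau for the negation ~((~c -> (~c -> a)) -> []<>(~c -> (~c -> a))):
1. ~((~c -> (~c -> a)) -> []<>(~c -> (~c -> a))), u
2. ~c -> (~c -> a), u
3. ~[]<>(~c -> (~c -> a)), u
4. ~c -> a, u
5. a, u
6. ~<>(~c -> (~c -> a)), v
7. ~(~c -> (~c -> a)), v
8. ~c, v
9. ~(~c -> a), v
10. ~a, v
Accessibility: uRu, uRv, vRv
The negation has an open branch (countermodel exists).

Not valid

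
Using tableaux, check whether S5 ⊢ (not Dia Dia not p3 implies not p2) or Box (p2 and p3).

Tableau for the negation not ((not Dia Dia not p3 implies not p2) or Box (p2 and p3)):
1. not ((not Dia Dia not p3 implies not p2) or Box (p2 and p3)), 0
2. not (not Dia Dia not p3 implies not p2), 0
3. not Box (p2 and p3), 0
4. not Dia Dia not p3, 0
5. p2, 0
6. not Dia not p3, 0
7. p3, 0
8. not (p2 and p3), 1
9. not Dia not p3, 1
10. p3, 1
11. not p2, 1
Accessibility: 0R0, 0R1, 1R0, 1R1
The negation has an open branch (countermodel exists).

No, not valid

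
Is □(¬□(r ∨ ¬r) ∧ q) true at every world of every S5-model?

Tableau for the negation ¬□(¬□(r ∨ ¬r) ∧ q):
1. ¬□(¬□(r ∨ ¬r) ∧ q), 0
2. ¬(¬□(r ∨ ¬r) ∧ q), 1
3. ¬q, 1
Accessibility: 0R0, 0R1, 1R0, 1R1
The negation has an open branch (countermodel exists).

Not valid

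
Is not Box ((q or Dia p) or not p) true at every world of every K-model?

Tableau for the negation Box ((q or Dia p) or not p):
1. Box ((q or Dia p) or not p), u
The negation has an open branch (countermodel exists).

Not valid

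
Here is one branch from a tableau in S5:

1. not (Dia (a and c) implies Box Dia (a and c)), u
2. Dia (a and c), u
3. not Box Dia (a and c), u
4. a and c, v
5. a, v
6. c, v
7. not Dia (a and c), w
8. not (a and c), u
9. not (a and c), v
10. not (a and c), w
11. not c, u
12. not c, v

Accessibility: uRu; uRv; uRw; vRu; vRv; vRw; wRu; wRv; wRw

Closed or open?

Both c and not c appear at v.

Closed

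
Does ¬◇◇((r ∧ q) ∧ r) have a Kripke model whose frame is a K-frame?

1. ¬◇◇((r ∧ q) ∧ r), 0

Satisfiable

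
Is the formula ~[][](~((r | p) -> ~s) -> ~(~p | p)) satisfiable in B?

1. ~[][](~((r | p) -> ~s) -> ~(~p | p)), w0
2. ~[](~((r | p) -> ~s) -> ~(~p | p)), w1
3. ~(~((r | p) -> ~s) -> ~(~p | p)), w2
4. ~((r | p) -> ~s), w2
5. ~p | p, w2
6. r | p, w2
7. s, w2
8. p, w2
Accessibility: w0Rw0, w0Rw1, w1Rw0, w1Rw1, w1Rw2, w2Rw1, w2Rw2

Satisfiable (open branch found)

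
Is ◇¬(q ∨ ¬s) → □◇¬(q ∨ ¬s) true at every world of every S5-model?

Tableau for the negation ¬(◇¬(q ∨ ¬s) → □◇¬(q ∨ ¬s)):
1. ¬(◇¬(q ∨ ¬s) → □◇¬(q ∨ ¬s)), w0
2. ◇¬(q ∨ ¬s), w0   [¬→-rule on 1]
3. ¬□◇¬(q ∨ ¬s), w0   [¬→-rule on 1]
4. ¬(q ∨ ¬s), w1   [◇-rule on 2: fresh world w1, w0Rw1]
5. ¬q, w1   [¬∨-rule on 4]
6. s, w1   [¬∨-rule on 4]
7. ¬◇¬(q ∨ ¬s), w2   [¬□-rule on 3: fresh world w2, w0Rw2]
8. q ∨ ¬s, w0   [¬◇-rule on 7 via w2Rw0]
9. q ∨ ¬s, w1   [¬◇-rule on 7 via w2Rw1]
10. q ∨ ¬s, w2   [¬◇-rule on 7 via w2Rw2]
11. ¬s, w0   [∨-rule on 8 (branches; this branch)]
12. ¬s, w1   [∨-rule on 9 (branches; this branch)]
Accessibility: w0Rw0, w0Rw1, w0Rw2, w1Rw0, w1Rw1, w1Rw2, w2Rw0, w2Rw1, w2Rw2
Branch closes: s and ¬s both at w1.
All branches of the negation close; one closing branch shown above.

Yes, valid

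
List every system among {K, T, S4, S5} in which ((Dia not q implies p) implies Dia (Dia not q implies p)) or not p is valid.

K-tableau for the negation not (((Dia not q implies p) implies Dia (Dia not q implies p)) or not p):
1. not (((Dia not q implies p) implies Dia (Dia not q implies p)) or not p), u
2. not ((Dia not q implies p) implies Dia (Dia not q implies p)), u
3. p, u
4. Dia not q implies p, u
5. not Dia (Dia not q implies p), u
Complete open branch: countermodel on a K-frame, so not valid in K.
T-tableau for the negation not (((Dia not q implies p) implies Dia (Dia not q implies p)) or not p):
1. not (((Dia not q implies p) implies Dia (Dia not q implies p)) or not p), u
2. not ((Dia not q implies p) implies Dia (Dia not q implies p)), u
3. p, u
4. Dia not q implies p, u
5. not Dia (Dia not q implies p), u
6. not (Dia not q implies p), u
7. Dia not q, u
8. not p, u
Accessibility: uRu
Branch closes: p and not p both at u.
Every branch closes (one shown): valid in T, hence also in S4, S5 (every theorem of T is a theorem of S4 and S5).

T, S4, S5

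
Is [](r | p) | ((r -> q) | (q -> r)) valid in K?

Tableau for the negation ~([](r | p) | ((r -> q) | (q -> r))):
1. ~([](r | p) | ((r -> q) | (q -> r))), u
2. ~[](r | p), u
3. ~((r -> q) | (q -> r)), u
4. ~(r -> q), u
5. ~(q -> r), u
6. r, u
7. ~q, u
8. q, u
9. ~r, u
Branch closes: q and ~q both at u.
All branches of the negation close; one closing branch shown above.

Yes, valid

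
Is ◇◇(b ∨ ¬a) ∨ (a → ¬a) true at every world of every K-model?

Invalid (countermodel exists)

Tableau for the negation ¬(◇◇(b ∨ ¬a) ∨ (a → ¬a)):
1. ¬(◇◇(b ∨ ¬a) ∨ (a → ¬a)), u
2. ¬◇◇(b ∨ ¬a), u
3. ¬(a → ¬a), u
4. a, u
The negation has an open branch (countermodel exists).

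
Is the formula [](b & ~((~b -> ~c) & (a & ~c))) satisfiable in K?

Yes, satisfiable

1. [](b & ~((~b -> ~c) & (a & ~c))), u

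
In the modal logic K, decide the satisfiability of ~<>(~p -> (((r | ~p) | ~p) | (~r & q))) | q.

1. ~<>(~p -> (((r | ~p) | ~p) | (~r & q))) | q, u
2. q, u

Satisfiable (open branch found)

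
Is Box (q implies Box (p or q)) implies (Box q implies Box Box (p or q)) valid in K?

Tableau for the negation not (Box (q implies Box (p or q)) implies (Box q implies Box Box (p or q))):
1. not (Box (q implies Box (p or q)) implies (Box q implies Box Box (p or q))), u
2. Box (q implies Box (p or q)), u
3. not (Box q implies Box Box (p or q)), u
4. Box q, u
5. not Box Box (p or q), u
6. not Box (p or q), v
7. q implies Box (p or q), v
8. q, v
9. Box (p or q), v
10. not (p or q), w
11. not p, w
12. not q, w
13. p or q, w
14. q, w
Accessibility: uRv, vRw
Branch closes: q and not q both at w.
All branches of the negation close; one closing branch shown above.

Valid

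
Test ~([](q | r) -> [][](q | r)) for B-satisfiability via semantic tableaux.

1. ~([](q | r) -> [][](q | r)), w0
2. [](q | r), w0
3. ~[][](q | r), w0
4. q | r, w0
5. r, w0
6. ~[](q | r), w1
7. q | r, w1
8. r, w1
9. ~(q | r), w2
10. ~q, w2
11. ~r, w2
Accessibility: w0Rw0, w0Rw1, w1Rw0, w1Rw1, w1Rw2, w2Rw1, w2Rw2

Yes, satisfiable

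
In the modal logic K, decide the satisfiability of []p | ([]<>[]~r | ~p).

Yes, satisfiable

1. []p | ([]<>[]~r | ~p), w0
2. []<>[]~r | ~p, w0
3. ~p, w0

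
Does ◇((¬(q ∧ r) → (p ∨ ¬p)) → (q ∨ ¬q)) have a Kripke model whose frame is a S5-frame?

Satisfiable (open branch found)

1. ◇((¬(q ∧ r) → (p ∨ ¬p)) → (q ∨ ¬q)), 0
2. (¬(q ∧ r) → (p ∨ ¬p)) → (q ∨ ¬q), 1   [◇-rule on 1: fresh world 1, 0R1]
3. q ∨ ¬q, 1   [→-rule on 2 (branches; this branch)]
4. ¬q, 1   [∨-rule on 3 (branches; this branch)]
Accessibility: 0R0, 0R1, 1R0, 1R1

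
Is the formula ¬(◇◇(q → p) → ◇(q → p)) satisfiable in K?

Satisfiable

1. ¬(◇◇(q → p) → ◇(q → p)), w0
2. ◇◇(q → p), w0   [¬→-rule on 1]
3. ¬◇(q → p), w0   [¬→-rule on 1]
4. ◇(q → p), w1   [◇-rule on 2: fresh world w1, w0Rw1]
5. ¬(q → p), w1   [¬◇-rule on 3 via w0Rw1]
6. q, w1   [¬→-rule on 5]
7. ¬p, w1   [¬→-rule on 5]
8. q → p, w2   [◇-rule on 4: fresh world w2, w1Rw2]
9. p, w2   [→-rule on 8 (branches; this branch)]
Accessibility: w0Rw1, w1Rw2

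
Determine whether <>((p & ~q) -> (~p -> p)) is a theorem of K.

Invalid (countermodel exists)

Tableau for the negation ~<>((p & ~q) -> (~p -> p)):
1. ~<>((p & ~q) -> (~p -> p)), w0
The negation has an open branch (countermodel exists).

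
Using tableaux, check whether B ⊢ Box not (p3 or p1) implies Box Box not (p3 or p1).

Tableau for the negation not (Box not (p3 or p1) implies Box Box not (p3 or p1)):
1. not (Box not (p3 or p1) implies Box Box not (p3 or p1)), w0
2. Box not (p3 or p1), w0
3. not Box Box not (p3 or p1), w0
4. not (p3 or p1), w0
5. not p3, w0
6. not p1, w0
7. not Box not (p3 or p1), w1
8. not (p3 or p1), w1
9. not p3, w1
10. not p1, w1
11. p3 or p1, w2
12. p1, w2
Accessibility: w0Rw0, w0Rw1, w1Rw0, w1Rw1, w1Rw2, w2Rw1, w2Rw2
The negation has an open branch (countermodel exists).

Not valid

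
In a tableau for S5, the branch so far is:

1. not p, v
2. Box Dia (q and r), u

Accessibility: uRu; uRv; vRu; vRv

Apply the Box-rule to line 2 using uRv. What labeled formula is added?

Dia (q and r), v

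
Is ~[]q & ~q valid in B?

Not valid

Tableau for the negation ~(~[]q & ~q):
1. ~(~[]q & ~q), w0
2. q, w0
Accessibility: w0Rw0
The negation has an open branch (countermodel exists).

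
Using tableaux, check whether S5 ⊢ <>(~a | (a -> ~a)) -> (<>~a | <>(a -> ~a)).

Valid

Tableau for the negation ~(<>(~a | (a -> ~a)) -> (<>~a | <>(a -> ~a))):
1. ~(<>(~a | (a -> ~a)) -> (<>~a | <>(a -> ~a))), 0
2. <>(~a | (a -> ~a)), 0   [~->-rule on 1]
3. ~(<>~a | <>(a -> ~a)), 0   [~->-rule on 1]
4. ~<>~a, 0   [~|-rule on 3]
5. ~<>(a -> ~a), 0   [~|-rule on 3]
6. a, 0   [~<>-rule on 4 via 0R0]
7. ~(a -> ~a), 0   [~<>-rule on 5 via 0R0]
8. ~a | (a -> ~a), 1   [<>-rule on 2: fresh world 1, 0R1]
9. a, 1   [~<>-rule on 4 via 0R1]
10. ~(a -> ~a), 1   [~<>-rule on 5 via 0R1]
11. a -> ~a, 1   [|-rule on 8 (branches; this branch)]
12. ~a, 1   [->-rule on 11 (branches; this branch)]
Accessibility: 0R0, 0R1, 1R0, 1R1
Branch closes: a and ~a both at 1.
All branches of the negation close; one closing branch shown above.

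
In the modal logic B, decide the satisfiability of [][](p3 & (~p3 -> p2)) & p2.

Satisfiable (open branch found)

1. [][](p3 & (~p3 -> p2)) & p2, w0
2. [][](p3 & (~p3 -> p2)), w0
3. p2, w0
4. [](p3 & (~p3 -> p2)), w0
5. p3 & (~p3 -> p2), w0
6. p3, w0
7. ~p3 -> p2, w0
Accessibility: w0Rw0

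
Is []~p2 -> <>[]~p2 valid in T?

Valid

Tableau for the negation ~([]~p2 -> <>[]~p2):
1. ~([]~p2 -> <>[]~p2), 0
2. []~p2, 0   [~->-rule on 1]
3. ~<>[]~p2, 0   [~->-rule on 1]
4. ~p2, 0   [[]-rule on 2 via 0R0]
5. ~[]~p2, 0   [~<>-rule on 3 via 0R0]
6. p2, 1   [~[]-rule on 5: fresh world 1, 0R1]
7. ~p2, 1   [[]-rule on 2 via 0R1]
Accessibility: 0R0, 0R1, 1R1
Branch closes: p2 and ~p2 both at 1.
All branches of the negation close; one closing branch shown above.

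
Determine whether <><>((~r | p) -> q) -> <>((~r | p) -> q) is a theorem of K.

Tableau for the negation ~(<><>((~r | p) -> q) -> <>((~r | p) -> q)):
1. ~(<><>((~r | p) -> q) -> <>((~r | p) -> q)), 0
2. <><>((~r | p) -> q), 0   [~->-rule on 1]
3. ~<>((~r | p) -> q), 0   [~->-rule on 1]
4. <>((~r | p) -> q), 1   [<>-rule on 2: fresh world 1, 0R1]
5. ~((~r | p) -> q), 1   [~<>-rule on 3 via 0R1]
6. ~r | p, 1   [~->-rule on 5]
7. ~q, 1   [~->-rule on 5]
8. p, 1   [|-rule on 6 (branches; this branch)]
9. (~r | p) -> q, 2   [<>-rule on 4: fresh world 2, 1R2]
10. q, 2   [->-rule on 9 (branches; this branch)]
Accessibility: 0R1, 1R2
The negation has an open branch (countermodel exists).

Invalid (countermodel exists)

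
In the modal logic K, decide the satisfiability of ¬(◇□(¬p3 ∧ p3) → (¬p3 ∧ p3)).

Satisfiable (open branch found)

1. ¬(◇□(¬p3 ∧ p3) → (¬p3 ∧ p3)), w0
2. ◇□(¬p3 ∧ p3), w0   [¬→-rule on 1]
3. ¬(¬p3 ∧ p3), w0   [¬→-rule on 1]
4. ¬p3, w0   [¬∧-rule on 3 (branches; this branch)]
5. □(¬p3 ∧ p3), w1   [◇-rule on 2: fresh world w1, w0Rw1]
Accessibility: w0Rw1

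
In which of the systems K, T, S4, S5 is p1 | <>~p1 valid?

K-tableau for the negation ~(p1 | <>~p1):
1. ~(p1 | <>~p1), 0
2. ~p1, 0
3. ~<>~p1, 0
Complete open branch: countermodel on a K-frame, so not valid in K.
T-tableau for the negation ~(p1 | <>~p1):
1. ~(p1 | <>~p1), 0
2. ~p1, 0
3. ~<>~p1, 0
4. p1, 0
Accessibility: 0R0
Branch closes: p1 and ~p1 both at 0.
Every branch closes (one shown): valid in T, hence also in S4, S5 (every theorem of T is a theorem of S4 and S5).

T, S4, S5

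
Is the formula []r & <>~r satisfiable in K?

1. []r & <>~r, w0
2. []r, w0   [&-rule on 1]
3. <>~r, w0   [&-rule on 1]
4. ~r, w1   [<>-rule on 3: fresh world w1, w0Rw1]
5. r, w1   [[]-rule on 2 via w0Rw1]
Accessibility: w0Rw1
Branch closes: r and ~r both at w1.
All branches of the tableau close; one closing branch shown above.

Unsatisfiable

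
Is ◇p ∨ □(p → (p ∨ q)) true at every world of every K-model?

Yes, valid

Tableau for the negation ¬(◇p ∨ □(p → (p ∨ q))):
1. ¬(◇p ∨ □(p → (p ∨ q))), w0
2. ¬◇p, w0
3. ¬□(p → (p ∨ q)), w0
4. ¬(p → (p ∨ q)), w1
5. p, w1
6. ¬(p ∨ q), w1
7. ¬p, w1
8. ¬q, w1
Accessibility: w0Rw1
Branch closes: p and ¬p both at w1.
All branches of the negation close; one closing branch shown above.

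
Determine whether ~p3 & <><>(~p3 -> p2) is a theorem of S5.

Tableau for the negation ~(~p3 & <><>(~p3 -> p2)):
1. ~(~p3 & <><>(~p3 -> p2)), 0
2. ~<><>(~p3 -> p2), 0
3. ~<>(~p3 -> p2), 0
4. ~(~p3 -> p2), 0
5. ~p3, 0
6. ~p2, 0
Accessibility: 0R0
The negation has an open branch (countermodel exists).

Not valid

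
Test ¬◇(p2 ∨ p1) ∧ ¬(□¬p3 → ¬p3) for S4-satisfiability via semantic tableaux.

1. ¬◇(p2 ∨ p1) ∧ ¬(□¬p3 → ¬p3), u
2. ¬◇(p2 ∨ p1), u   [∧-rule on 1]
3. ¬(□¬p3 → ¬p3), u   [∧-rule on 1]
4. □¬p3, u   [¬→-rule on 3]
5. p3, u   [¬→-rule on 3]
6. ¬(p2 ∨ p1), u   [¬◇-rule on 2 via uRu]
7. ¬p2, u   [¬∨-rule on 6]
8. ¬p1, u   [¬∨-rule on 6]
9. ¬p3, u   [□-rule on 4 via uRu]
Accessibility: uRu
Branch closes: p3 and ¬p3 both at u.
Every branch closes; the branch above is one of them.

Unsatisfiable (every branch closes)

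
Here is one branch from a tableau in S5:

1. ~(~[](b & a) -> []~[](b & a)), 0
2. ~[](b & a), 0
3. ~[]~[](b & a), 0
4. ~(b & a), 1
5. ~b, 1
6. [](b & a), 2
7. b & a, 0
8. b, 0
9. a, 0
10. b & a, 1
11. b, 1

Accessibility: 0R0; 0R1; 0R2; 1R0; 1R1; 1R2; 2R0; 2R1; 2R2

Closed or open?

Yes, closed

Both b and ~b appear at 1.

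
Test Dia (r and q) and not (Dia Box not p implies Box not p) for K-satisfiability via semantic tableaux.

1. Dia (r and q) and not (Dia Box not p implies Box not p), 0
2. Dia (r and q), 0
3. not (Dia Box not p implies Box not p), 0
4. Dia Box not p, 0
5. not Box not p, 0
6. r and q, 1
7. r, 1
8. q, 1
9. Box not p, 2
10. p, 3
Accessibility: 0R1, 0R2, 0R3

Satisfiable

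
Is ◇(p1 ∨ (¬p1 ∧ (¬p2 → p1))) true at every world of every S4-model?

Not valid

Tableau for the negation ¬◇(p1 ∨ (¬p1 ∧ (¬p2 → p1))):
1. ¬◇(p1 ∨ (¬p1 ∧ (¬p2 → p1))), 0
2. ¬(p1 ∨ (¬p1 ∧ (¬p2 → p1))), 0
3. ¬p1, 0
4. ¬(¬p1 ∧ (¬p2 → p1)), 0
5. ¬(¬p2 → p1), 0
6. ¬p2, 0
Accessibility: 0R0
The negation has an open branch (countermodel exists).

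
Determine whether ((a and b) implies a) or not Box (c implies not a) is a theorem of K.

Valid in K

Tableau for the negation not (((a and b) implies a) or not Box (c implies not a)):
1. not (((a and b) implies a) or not Box (c implies not a)), 0
2. not ((a and b) implies a), 0
3. Box (c implies not a), 0
4. a and b, 0
5. not a, 0
6. a, 0
7. b, 0
Branch closes: a and not a both at 0.
All branches of the negation close; one closing branch shown above.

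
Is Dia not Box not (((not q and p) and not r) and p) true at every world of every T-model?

Invalid (countermodel exists)

Tableau for the negation not Dia not Box not (((not q and p) and not r) and p):
1. not Dia not Box not (((not q and p) and not r) and p), 0
2. Box not (((not q and p) and not r) and p), 0
3. not (((not q and p) and not r) and p), 0
4. not p, 0
Accessibility: 0R0
The negation has an open branch (countermodel exists).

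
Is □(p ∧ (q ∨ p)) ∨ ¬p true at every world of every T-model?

Tableau for the negation ¬(□(p ∧ (q ∨ p)) ∨ ¬p):
1. ¬(□(p ∧ (q ∨ p)) ∨ ¬p), 0
2. ¬□(p ∧ (q ∨ p)), 0
3. p, 0
4. ¬(p ∧ (q ∨ p)), 1
5. ¬(q ∨ p), 1
6. ¬q, 1
7. ¬p, 1
Accessibility: 0R0, 0R1, 1R1
The negation has an open branch (countermodel exists).

Invalid (countermodel exists)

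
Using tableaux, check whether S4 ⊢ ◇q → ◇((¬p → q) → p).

Not valid

Tableau for the negation ¬(◇q → ◇((¬p → q) → p)):
1. ¬(◇q → ◇((¬p → q) → p)), u
2. ◇q, u   [¬→-rule on 1]
3. ¬◇((¬p → q) → p), u   [¬→-rule on 1]
4. ¬((¬p → q) → p), u   [¬◇-rule on 3 via uRu]
5. ¬p → q, u   [¬→-rule on 4]
6. ¬p, u   [¬→-rule on 4]
7. q, u   [→-rule on 5 (branches; this branch)]
8. q, v   [◇-rule on 2: fresh world v, uRv]
9. ¬((¬p → q) → p), v   [¬◇-rule on 3 via uRv]
10. ¬p → q, v   [¬→-rule on 9]
11. ¬p, v   [¬→-rule on 9]
Accessibility: uRu, uRv, vRv
The negation has an open branch (countermodel exists).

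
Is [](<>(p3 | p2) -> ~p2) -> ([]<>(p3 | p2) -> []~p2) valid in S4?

Tableau for the negation ~([](<>(p3 | p2) -> ~p2) -> ([]<>(p3 | p2) -> []~p2)):
1. ~([](<>(p3 | p2) -> ~p2) -> ([]<>(p3 | p2) -> []~p2)), u
2. [](<>(p3 | p2) -> ~p2), u
3. ~([]<>(p3 | p2) -> []~p2), u
4. []<>(p3 | p2), u
5. ~[]~p2, u
6. <>(p3 | p2) -> ~p2, u
7. <>(p3 | p2), u
8. ~<>(p3 | p2), u
9. ~(p3 | p2), u
10. ~p3, u
11. ~p2, u
12. p2, v
13. <>(p3 | p2) -> ~p2, v
14. <>(p3 | p2), v
15. ~(p3 | p2), v
16. ~p3, v
17. ~p2, v
Accessibility: uRu, uRv, vRv
Branch closes: p2 and ~p2 both at v.
Every branch of the negation's tableau closes; the branch above is one of them.

Yes, valid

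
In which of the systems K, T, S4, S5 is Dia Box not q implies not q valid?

S4-tableau for the negation not (Dia Box not q implies not q):
1. not (Dia Box not q implies not q), u
2. Dia Box not q, u
3. q, u
4. Box not q, v
5. not q, v
Accessibility: uRu, uRv, vRv
Complete open branch: countermodel on an S4-frame, so not valid in S4, nor in K, T (the same frame is also a K-frame and a T-frame).
S5-tableau for the negation not (Dia Box not q implies not q):
1. not (Dia Box not q implies not q), u
2. Dia Box not q, u
3. q, u
4. Box not q, v
5. not q, u
Accessibility: uRu, uRv, vRu, vRv
Branch closes: q and not q both at u.
Every branch closes (one shown): valid in S5.

S5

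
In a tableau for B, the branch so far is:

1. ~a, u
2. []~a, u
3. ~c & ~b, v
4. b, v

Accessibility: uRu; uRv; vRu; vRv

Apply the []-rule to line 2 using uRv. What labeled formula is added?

~a, v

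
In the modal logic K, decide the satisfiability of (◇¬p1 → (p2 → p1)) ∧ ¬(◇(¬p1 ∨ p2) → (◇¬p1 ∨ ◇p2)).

No, unsatisfiable

1. (◇¬p1 → (p2 → p1)) ∧ ¬(◇(¬p1 ∨ p2) → (◇¬p1 ∨ ◇p2)), 0
2. ◇¬p1 → (p2 → p1), 0   [∧-rule on 1]
3. ¬(◇(¬p1 ∨ p2) → (◇¬p1 ∨ ◇p2)), 0   [∧-rule on 1]
4. ◇(¬p1 ∨ p2), 0   [¬→-rule on 3]
5. ¬(◇¬p1 ∨ ◇p2), 0   [¬→-rule on 3]
6. ¬◇¬p1, 0   [¬∨-rule on 5]
7. ¬◇p2, 0   [¬∨-rule on 5]
8. p2 → p1, 0   [→-rule on 2 (branches; this branch)]
9. p1, 0   [→-rule on 8 (branches; this branch)]
10. ¬p1 ∨ p2, 1   [◇-rule on 4: fresh world 1, 0R1]
11. p1, 1   [¬◇-rule on 6 via 0R1]
12. ¬p2, 1   [¬◇-rule on 7 via 0R1]
13. p2, 1   [∨-rule on 10 (branches; this branch)]
Accessibility: 0R1
Branch closes: p2 and ¬p2 both at 1.
Every branch closes; the branch above is one of them.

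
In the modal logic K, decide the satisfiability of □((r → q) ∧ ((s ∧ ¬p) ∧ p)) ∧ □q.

1. □((r → q) ∧ ((s ∧ ¬p) ∧ p)) ∧ □q, u
2. □((r → q) ∧ ((s ∧ ¬p) ∧ p)), u   [∧-rule on 1]
3. □q, u   [∧-rule on 1]

Satisfiable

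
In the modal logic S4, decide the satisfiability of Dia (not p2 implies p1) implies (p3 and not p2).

1. Dia (not p2 implies p1) implies (p3 and not p2), 0
2. p3 and not p2, 0
3. p3, 0
4. not p2, 0
Accessibility: 0R0

Yes, satisfiable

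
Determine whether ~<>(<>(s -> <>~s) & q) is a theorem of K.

Invalid (countermodel exists)

Tableau for the negation <>(<>(s -> <>~s) & q):
1. <>(<>(s -> <>~s) & q), w0
2. <>(s -> <>~s) & q, w1
3. <>(s -> <>~s), w1
4. q, w1
5. s -> <>~s, w2
6. <>~s, w2
7. ~s, w3
Accessibility: w0Rw1, w1Rw2, w2Rw3
The negation has an open branch (countermodel exists).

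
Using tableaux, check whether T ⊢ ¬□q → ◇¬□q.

Yes, valid

Tableau for the negation ¬(¬□q → ◇¬□q):
1. ¬(¬□q → ◇¬□q), w0
2. ¬□q, w0
3. ¬◇¬□q, w0
4. □q, w0
5. q, w0
6. ¬q, w1
7. □q, w1
8. q, w1
Accessibility: w0Rw0, w0Rw1, w1Rw1
Branch closes: q and ¬q both at w1.
Every branch of the negation's tableau closes; the branch above is one of them.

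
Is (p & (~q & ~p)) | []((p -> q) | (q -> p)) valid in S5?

Valid in S5

Tableau for the negation ~((p & (~q & ~p)) | []((p -> q) | (q -> p))):
1. ~((p & (~q & ~p)) | []((p -> q) | (q -> p))), w0
2. ~(p & (~q & ~p)), w0
3. ~[]((p -> q) | (q -> p)), w0
4. ~(~q & ~p), w0
5. p, w0
6. ~((p -> q) | (q -> p)), w1
7. ~(p -> q), w1
8. ~(q -> p), w1
9. p, w1
10. ~q, w1
11. q, w1
12. ~p, w1
Accessibility: w0Rw0, w0Rw1, w1Rw0, w1Rw1
Branch closes: q and ~q both at w1.
Every branch of the negation's tableau closes; the branch above is one of them.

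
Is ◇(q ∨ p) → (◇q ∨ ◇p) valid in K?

Valid

Tableau for the negation ¬(◇(q ∨ p) → (◇q ∨ ◇p)):
1. ¬(◇(q ∨ p) → (◇q ∨ ◇p)), u
2. ◇(q ∨ p), u
3. ¬(◇q ∨ ◇p), u
4. ¬◇q, u
5. ¬◇p, u
6. q ∨ p, v
7. ¬q, v
8. ¬p, v
9. p, v
Accessibility: uRv
Branch closes: p and ¬p both at v.
All branches of the negation close; one closing branch shown above.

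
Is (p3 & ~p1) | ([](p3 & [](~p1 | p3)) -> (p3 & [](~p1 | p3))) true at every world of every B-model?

Tableau for the negation ~((p3 & ~p1) | ([](p3 & [](~p1 | p3)) -> (p3 & [](~p1 | p3)))):
1. ~((p3 & ~p1) | ([](p3 & [](~p1 | p3)) -> (p3 & [](~p1 | p3)))), w0
2. ~(p3 & ~p1), w0   [~|-rule on 1]
3. ~([](p3 & [](~p1 | p3)) -> (p3 & [](~p1 | p3))), w0   [~|-rule on 1]
4. [](p3 & [](~p1 | p3)), w0   [~->-rule on 3]
5. ~(p3 & [](~p1 | p3)), w0   [~->-rule on 3]
6. p3 & [](~p1 | p3), w0   [[]-rule on 4 via w0Rw0]
7. p3, w0   [&-rule on 6]
8. [](~p1 | p3), w0   [&-rule on 6]
9. ~p1 | p3, w0   [[]-rule on 8 via w0Rw0]
10. p1, w0   [~&-rule on 2 (branches; this branch)]
11. ~[](~p1 | p3), w0   [~&-rule on 5 (branches; this branch)]
12. ~(~p1 | p3), w1   [~[]-rule on 11: fresh world w1, w0Rw1]
13. p1, w1   [~|-rule on 12]
14. ~p3, w1   [~|-rule on 12]
15. p3 & [](~p1 | p3), w1   [[]-rule on 4 via w0Rw1]
16. p3, w1   [&-rule on 15]
17. [](~p1 | p3), w1   [&-rule on 15]
Accessibility: w0Rw0, w0Rw1, w1Rw0, w1Rw1
Branch closes: p3 and ~p3 both at w1.
Every branch of the negation's tableau closes; the branch above is one of them.

Valid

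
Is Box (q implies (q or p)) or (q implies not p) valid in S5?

Tableau for the negation not (Box (q implies (q or p)) or (q implies not p)):
1. not (Box (q implies (q or p)) or (q implies not p)), w0
2. not Box (q implies (q or p)), w0   [neg-or-rule on 1]
3. not (q implies not p), w0   [neg-or-rule on 1]
4. q, w0   [neg-implies-rule on 3]
5. p, w0   [neg-implies-rule on 3]
6. not (q implies (q or p)), w1   [neg-Box-rule on 2: fresh world w1, w0Rw1]
7. q, w1   [neg-implies-rule on 6]
8. not (q or p), w1   [neg-implies-rule on 6]
9. not q, w1   [neg-or-rule on 8]
10. not p, w1   [neg-or-rule on 8]
Accessibility: w0Rw0, w0Rw1, w1Rw0, w1Rw1
Branch closes: q and not q both at w1.
Every branch of the negation's tableau closes; the branch above is one of them.

Valid in S5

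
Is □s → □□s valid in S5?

Tableau for the negation ¬(□s → □□s):
1. ¬(□s → □□s), 0
2. □s, 0
3. ¬□□s, 0
4. s, 0
5. ¬□s, 1
6. s, 1
7. ¬s, 2
8. s, 2
Accessibility: 0R0, 0R1, 0R2, 1R0, 1R1, 1R2, 2R0, 2R1, 2R2
Branch closes: s and ¬s both at 2.
All branches of the negation close; one closing branch shown above.

Valid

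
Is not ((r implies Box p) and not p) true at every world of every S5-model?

Tableau for the negation (r implies Box p) and not p:
1. (r implies Box p) and not p, w0
2. r implies Box p, w0   [and-rule on 1]
3. not p, w0   [and-rule on 1]
4. not r, w0   [implies-rule on 2 (branches; this branch)]
Accessibility: w0Rw0
The negation has an open branch (countermodel exists).

No, not valid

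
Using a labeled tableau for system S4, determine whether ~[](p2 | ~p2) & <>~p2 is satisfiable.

1. ~[](p2 | ~p2) & <>~p2, 0
2. ~[](p2 | ~p2), 0   [&-rule on 1]
3. <>~p2, 0   [&-rule on 1]
4. ~(p2 | ~p2), 1   [~[]-rule on 2: fresh world 1, 0R1]
5. ~p2, 1   [~|-rule on 4]
6. p2, 1   [~|-rule on 4]
Accessibility: 0R0, 0R1, 1R1
Branch closes: p2 and ~p2 both at 1.
(One branch shown.) All branches close.

Unsatisfiable (every branch closes)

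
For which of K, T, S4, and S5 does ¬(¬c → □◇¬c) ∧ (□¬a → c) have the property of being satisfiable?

K, T, S4

S5-tableau for the formula:
1. ¬(¬c → □◇¬c) ∧ (□¬a → c), w0
2. ¬(¬c → □◇¬c), w0
3. □¬a → c, w0
4. ¬c, w0
5. ¬□◇¬c, w0
6. ¬□¬a, w0
7. ¬◇¬c, w1
8. c, w0
Accessibility: w0Rw0, w0Rw1, w1Rw0, w1Rw1
Branch closes: c and ¬c both at w0.
Every branch closes (one shown): unsatisfiable in S5.
S4-tableau for the formula:
1. ¬(¬c → □◇¬c) ∧ (□¬a → c), w0
2. ¬(¬c → □◇¬c), w0
3. □¬a → c, w0
4. ¬c, w0
5. ¬□◇¬c, w0
6. ¬□¬a, w0
7. ¬◇¬c, w1
8. c, w1
9. a, w2
Accessibility: w0Rw0, w0Rw1, w0Rw2, w1Rw1, w2Rw2
Complete open branch: satisfiable in S4, hence also in K, T (this S4-model is also a K-model and a T-model).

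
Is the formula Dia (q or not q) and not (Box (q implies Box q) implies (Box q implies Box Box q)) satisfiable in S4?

1. Dia (q or not q) and not (Box (q implies Box q) implies (Box q implies Box Box q)), u
2. Dia (q or not q), u
3. not (Box (q implies Box q) implies (Box q implies Box Box q)), u
4. Box (q implies Box q), u
5. not (Box q implies Box Box q), u
6. Box q, u
7. not Box Box q, u
8. q implies Box q, u
9. q, u
10. q or not q, v
11. q implies Box q, v
12. q, v
13. Box q, v
14. not Box q, w
15. q implies Box q, w
16. q, w
17. Box q, w
18. not q, x
19. q implies Box q, x
20. q, x
Accessibility: uRu, uRv, uRw, uRx, vRv, wRw, wRx, xRx
Branch closes: q and not q both at x.
(One branch shown.) All branches close.

No, unsatisfiable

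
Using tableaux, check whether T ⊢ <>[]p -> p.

Tableau for the negation ~(<>[]p -> p):
1. ~(<>[]p -> p), w0
2. <>[]p, w0   [~->-rule on 1]
3. ~p, w0   [~->-rule on 1]
4. []p, w1   [<>-rule on 2: fresh world w1, w0Rw1]
5. p, w1   [[]-rule on 4 via w1Rw1]
Accessibility: w0Rw0, w0Rw1, w1Rw1
The negation has an open branch (countermodel exists).

No, not valid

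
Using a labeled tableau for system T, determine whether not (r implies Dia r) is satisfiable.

Unsatisfiable (every branch closes)

1. not (r implies Dia r), w0
2. r, w0
3. not Dia r, w0
4. not r, w0
Accessibility: w0Rw0
Branch closes: r and not r both at w0.
(One branch shown.) All branches close.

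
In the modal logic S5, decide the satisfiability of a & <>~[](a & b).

1. a & <>~[](a & b), u
2. a, u
3. <>~[](a & b), u
4. ~[](a & b), v
5. ~(a & b), w
6. ~b, w
Accessibility: uRu, uRv, uRw, vRu, vRv, vRw, wRu, wRv, wRw

Satisfiable (open branch found)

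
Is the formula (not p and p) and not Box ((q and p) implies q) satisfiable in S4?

Unsatisfiable

1. (not p and p) and not Box ((q and p) implies q), u
2. not p and p, u   [and-rule on 1]
3. not Box ((q and p) implies q), u   [and-rule on 1]
4. not p, u   [and-rule on 2]
5. p, u   [and-rule on 2]
Accessibility: uRu
Branch closes: p and not p both at u.
(One branch shown.) All branches close.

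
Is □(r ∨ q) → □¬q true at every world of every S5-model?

No, not valid

Tableau for the negation ¬(□(r ∨ q) → □¬q):
1. ¬(□(r ∨ q) → □¬q), 0
2. □(r ∨ q), 0
3. ¬□¬q, 0
4. r ∨ q, 0
5. q, 0
6. q, 1
7. r ∨ q, 1
Accessibility: 0R0, 0R1, 1R0, 1R1
The negation has an open branch (countermodel exists).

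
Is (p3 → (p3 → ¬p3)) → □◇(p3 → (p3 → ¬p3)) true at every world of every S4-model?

Tableau for the negation ¬((p3 → (p3 → ¬p3)) → □◇(p3 → (p3 → ¬p3))):
1. ¬((p3 → (p3 → ¬p3)) → □◇(p3 → (p3 → ¬p3))), u
2. p3 → (p3 → ¬p3), u   [¬→-rule on 1]
3. ¬□◇(p3 → (p3 → ¬p3)), u   [¬→-rule on 1]
4. p3 → ¬p3, u   [→-rule on 2 (branches; this branch)]
5. ¬p3, u   [→-rule on 4 (branches; this branch)]
6. ¬◇(p3 → (p3 → ¬p3)), v   [¬□-rule on 3: fresh world v, uRv]
7. ¬(p3 → (p3 → ¬p3)), v   [¬◇-rule on 6 via vRv]
8. p3, v   [¬→-rule on 7]
9. ¬(p3 → ¬p3), v   [¬→-rule on 7]
Accessibility: uRu, uRv, vRv
The negation has an open branch (countermodel exists).

Invalid (countermodel exists)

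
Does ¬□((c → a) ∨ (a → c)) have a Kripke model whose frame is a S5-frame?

1. ¬□((c → a) ∨ (a → c)), 0
2. ¬((c → a) ∨ (a → c)), 1
3. ¬(c → a), 1
4. ¬(a → c), 1
5. c, 1
6. ¬a, 1
7. a, 1
8. ¬c, 1
Accessibility: 0R0, 0R1, 1R0, 1R1
Branch closes: a and ¬a both at 1.
Every branch closes; the branch above is one of them.

Unsatisfiable (every branch closes)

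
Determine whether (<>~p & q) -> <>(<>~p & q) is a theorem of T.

Yes, valid

Tableau for the negation ~((<>~p & q) -> <>(<>~p & q)):
1. ~((<>~p & q) -> <>(<>~p & q)), w0
2. <>~p & q, w0
3. ~<>(<>~p & q), w0
4. <>~p, w0
5. q, w0
6. ~(<>~p & q), w0
7. ~<>~p, w0
8. p, w0
9. ~p, w1
10. ~(<>~p & q), w1
11. p, w1
Accessibility: w0Rw0, w0Rw1, w1Rw1
Branch closes: p and ~p both at w1.
All branches of the negation close; one closing branch shown above.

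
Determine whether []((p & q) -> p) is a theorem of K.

Tableau for the negation ~[]((p & q) -> p):
1. ~[]((p & q) -> p), w0
2. ~((p & q) -> p), w1
3. p & q, w1
4. ~p, w1
5. p, w1
6. q, w1
Accessibility: w0Rw1
Branch closes: p and ~p both at w1.
Every branch of the negation's tableau closes; the branch above is one of them.

Valid in K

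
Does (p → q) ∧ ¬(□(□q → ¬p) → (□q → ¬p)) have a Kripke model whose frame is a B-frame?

Unsatisfiable (every branch closes)

1. (p → q) ∧ ¬(□(□q → ¬p) → (□q → ¬p)), 0
2. p → q, 0   [∧-rule on 1]
3. ¬(□(□q → ¬p) → (□q → ¬p)), 0   [∧-rule on 1]
4. □(□q → ¬p), 0   [¬→-rule on 3]
5. ¬(□q → ¬p), 0   [¬→-rule on 3]
6. □q, 0   [¬→-rule on 5]
7. p, 0   [¬→-rule on 5]
8. □q → ¬p, 0   [□-rule on 4 via 0R0]
9. q, 0   [□-rule on 6 via 0R0]
10. ¬□q, 0   [→-rule on 8 (branches; this branch)]
11. ¬q, 1   [¬□-rule on 10: fresh world 1, 0R1]
12. □q → ¬p, 1   [□-rule on 4 via 0R1]
13. q, 1   [□-rule on 6 via 0R1]
Accessibility: 0R0, 0R1, 1R0, 1R1
Branch closes: q and ¬q both at 1.
Every branch closes; the branch above is one of them.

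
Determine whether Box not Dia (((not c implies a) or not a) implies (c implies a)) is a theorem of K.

Tableau for the negation not Box not Dia (((not c implies a) or not a) implies (c implies a)):
1. not Box not Dia (((not c implies a) or not a) implies (c implies a)), w0
2. Dia (((not c implies a) or not a) implies (c implies a)), w1   [neg-Box-rule on 1: fresh world w1, w0Rw1]
3. ((not c implies a) or not a) implies (c implies a), w2   [Dia-rule on 2: fresh world w2, w1Rw2]
4. c implies a, w2   [implies-rule on 3 (branches; this branch)]
5. a, w2   [implies-rule on 4 (branches; this branch)]
Accessibility: w0Rw1, w1Rw2
The negation has an open branch (countermodel exists).

Invalid (countermodel exists)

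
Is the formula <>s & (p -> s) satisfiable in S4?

1. <>s & (p -> s), 0
2. <>s, 0
3. p -> s, 0
4. s, 0
5. s, 1
Accessibility: 0R0, 0R1, 1R1

Yes, satisfiable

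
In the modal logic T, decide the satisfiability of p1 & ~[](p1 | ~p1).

1. p1 & ~[](p1 | ~p1), w0
2. p1, w0   [&-rule on 1]
3. ~[](p1 | ~p1), w0   [&-rule on 1]
4. ~(p1 | ~p1), w1   [~[]-rule on 3: fresh world w1, w0Rw1]
5. ~p1, w1   [~|-rule on 4]
6. p1, w1   [~|-rule on 4]
Accessibility: w0Rw0, w0Rw1, w1Rw1
Branch closes: p1 and ~p1 both at w1.
Every branch closes; the branch above is one of them.

Unsatisfiable (every branch closes)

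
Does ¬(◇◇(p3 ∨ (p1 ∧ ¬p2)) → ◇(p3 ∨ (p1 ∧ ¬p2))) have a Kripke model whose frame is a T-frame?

Satisfiable

1. ¬(◇◇(p3 ∨ (p1 ∧ ¬p2)) → ◇(p3 ∨ (p1 ∧ ¬p2))), 0
2. ◇◇(p3 ∨ (p1 ∧ ¬p2)), 0
3. ¬◇(p3 ∨ (p1 ∧ ¬p2)), 0
4. ¬(p3 ∨ (p1 ∧ ¬p2)), 0
5. ¬p3, 0
6. ¬(p1 ∧ ¬p2), 0
7. p2, 0
8. ◇(p3 ∨ (p1 ∧ ¬p2)), 1
9. ¬(p3 ∨ (p1 ∧ ¬p2)), 1
10. ¬p3, 1
11. ¬(p1 ∧ ¬p2), 1
12. p2, 1
13. p3 ∨ (p1 ∧ ¬p2), 2
14. p1 ∧ ¬p2, 2
15. p1, 2
16. ¬p2, 2
Accessibility: 0R0, 0R1, 1R1, 1R2, 2R2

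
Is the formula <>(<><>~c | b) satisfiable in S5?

Satisfiable

1. <>(<><>~c | b), 0
2. <><>~c | b, 1   [<>-rule on 1: fresh world 1, 0R1]
3. b, 1   [|-rule on 2 (branches; this branch)]
Accessibility: 0R0, 0R1, 1R0, 1R1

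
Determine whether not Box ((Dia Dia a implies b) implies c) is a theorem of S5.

Tableau for the negation Box ((Dia Dia a implies b) implies c):
1. Box ((Dia Dia a implies b) implies c), 0
2. (Dia Dia a implies b) implies c, 0
3. c, 0
Accessibility: 0R0
The negation has an open branch (countermodel exists).

Not valid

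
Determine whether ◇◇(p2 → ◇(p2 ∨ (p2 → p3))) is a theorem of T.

Tableau for the negation ¬◇◇(p2 → ◇(p2 ∨ (p2 → p3))):
1. ¬◇◇(p2 → ◇(p2 ∨ (p2 → p3))), w0
2. ¬◇(p2 → ◇(p2 ∨ (p2 → p3))), w0
3. ¬(p2 → ◇(p2 ∨ (p2 → p3))), w0
4. p2, w0
5. ¬◇(p2 ∨ (p2 → p3)), w0
6. ¬(p2 ∨ (p2 → p3)), w0
7. ¬p2, w0
8. ¬(p2 → p3), w0
Accessibility: w0Rw0
Branch closes: p2 and ¬p2 both at w0.
Every branch of the negation's tableau closes; the branch above is one of them.

Valid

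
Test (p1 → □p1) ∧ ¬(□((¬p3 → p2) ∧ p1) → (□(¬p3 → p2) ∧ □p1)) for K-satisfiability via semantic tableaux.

1. (p1 → □p1) ∧ ¬(□((¬p3 → p2) ∧ p1) → (□(¬p3 → p2) ∧ □p1)), u
2. p1 → □p1, u
3. ¬(□((¬p3 → p2) ∧ p1) → (□(¬p3 → p2) ∧ □p1)), u
4. □((¬p3 → p2) ∧ p1), u
5. ¬(□(¬p3 → p2) ∧ □p1), u
6. □p1, u
7. ¬□(¬p3 → p2), u
8. ¬(¬p3 → p2), v
9. ¬p3, v
10. ¬p2, v
11. (¬p3 → p2) ∧ p1, v
12. ¬p3 → p2, v
13. p1, v
14. p2, v
Accessibility: uRv
Branch closes: p2 and ¬p2 both at v.
Every branch closes; the branch above is one of them.

Unsatisfiable (every branch closes)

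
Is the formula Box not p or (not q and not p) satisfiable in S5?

1. Box not p or (not q and not p), w0
2. not q and not p, w0
3. not q, w0
4. not p, w0
Accessibility: w0Rw0

Satisfiable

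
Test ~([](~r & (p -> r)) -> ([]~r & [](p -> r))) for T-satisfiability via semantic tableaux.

Unsatisfiable (every branch closes)

1. ~([](~r & (p -> r)) -> ([]~r & [](p -> r))), w0
2. [](~r & (p -> r)), w0
3. ~([]~r & [](p -> r)), w0
4. ~r & (p -> r), w0
5. ~r, w0
6. p -> r, w0
7. ~[](p -> r), w0
8. ~p, w0
9. ~(p -> r), w1
10. p, w1
11. ~r, w1
12. ~r & (p -> r), w1
13. p -> r, w1
14. r, w1
Accessibility: w0Rw0, w0Rw1, w1Rw1
Branch closes: r and ~r both at w1.
(One branch shown.) All branches close.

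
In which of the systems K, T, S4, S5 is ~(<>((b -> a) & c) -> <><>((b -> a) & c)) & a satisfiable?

K

K-tableau for the formula:
1. ~(<>((b -> a) & c) -> <><>((b -> a) & c)) & a, 0
2. ~(<>((b -> a) & c) -> <><>((b -> a) & c)), 0
3. a, 0
4. <>((b -> a) & c), 0
5. ~<><>((b -> a) & c), 0
6. (b -> a) & c, 1
7. b -> a, 1
8. c, 1
9. ~<>((b -> a) & c), 1
10. a, 1
Accessibility: 0R1
Complete open branch: satisfiable in K.
T-tableau for the formula:
1. ~(<>((b -> a) & c) -> <><>((b -> a) & c)) & a, 0
2. ~(<>((b -> a) & c) -> <><>((b -> a) & c)), 0
3. a, 0
4. <>((b -> a) & c), 0
5. ~<><>((b -> a) & c), 0
6. ~<>((b -> a) & c), 0
7. ~((b -> a) & c), 0
8. ~c, 0
9. (b -> a) & c, 1
10. b -> a, 1
11. c, 1
12. ~<>((b -> a) & c), 1
13. ~((b -> a) & c), 1
14. a, 1
15. ~(b -> a), 1
16. b, 1
17. ~a, 1
Accessibility: 0R0, 0R1, 1R1
Branch closes: a and ~a both at 1.
Every branch closes (one shown): unsatisfiable in T, hence also in S4, S5 (every S4/S5-frame is a T-frame).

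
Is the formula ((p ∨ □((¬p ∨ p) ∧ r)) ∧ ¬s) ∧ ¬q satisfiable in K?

1. ((p ∨ □((¬p ∨ p) ∧ r)) ∧ ¬s) ∧ ¬q, u
2. (p ∨ □((¬p ∨ p) ∧ r)) ∧ ¬s, u
3. ¬q, u
4. p ∨ □((¬p ∨ p) ∧ r), u
5. ¬s, u
6. □((¬p ∨ p) ∧ r), u

Yes, satisfiable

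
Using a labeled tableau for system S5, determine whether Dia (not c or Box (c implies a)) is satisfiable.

Satisfiable

1. Dia (not c or Box (c implies a)), 0
2. not c or Box (c implies a), 1   [Dia-rule on 1: fresh world 1, 0R1]
3. Box (c implies a), 1   [or-rule on 2 (branches; this branch)]
4. c implies a, 0   [Box-rule on 3 via 1R0]
5. c implies a, 1   [Box-rule on 3 via 1R1]
6. a, 0   [implies-rule on 4 (branches; this branch)]
7. a, 1   [implies-rule on 5 (branches; this branch)]
Accessibility: 0R0, 0R1, 1R0, 1R1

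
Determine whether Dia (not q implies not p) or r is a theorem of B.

Not valid

Tableau for the negation not (Dia (not q implies not p) or r):
1. not (Dia (not q implies not p) or r), u
2. not Dia (not q implies not p), u
3. not r, u
4. not (not q implies not p), u
5. not q, u
6. p, u
Accessibility: uRu
The negation has an open branch (countermodel exists).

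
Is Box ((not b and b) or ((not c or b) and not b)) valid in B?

Not valid

Tableau for the negation not Box ((not b and b) or ((not c or b) and not b)):
1. not Box ((not b and b) or ((not c or b) and not b)), w0
2. not ((not b and b) or ((not c or b) and not b)), w1   [neg-Box-rule on 1: fresh world w1, w0Rw1]
3. not (not b and b), w1   [neg-or-rule on 2]
4. not ((not c or b) and not b), w1   [neg-or-rule on 2]
5. not b, w1   [neg-and-rule on 3 (branches; this branch)]
6. not (not c or b), w1   [neg-and-rule on 4 (branches; this branch)]
7. c, w1   [neg-or-rule on 6]
Accessibility: w0Rw0, w0Rw1, w1Rw0, w1Rw1
The negation has an open branch (countermodel exists).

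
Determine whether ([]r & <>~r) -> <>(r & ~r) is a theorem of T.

Valid

Tableau for the negation ~(([]r & <>~r) -> <>(r & ~r)):
1. ~(([]r & <>~r) -> <>(r & ~r)), 0
2. []r & <>~r, 0
3. ~<>(r & ~r), 0
4. []r, 0
5. <>~r, 0
6. ~(r & ~r), 0
7. r, 0
8. ~r, 1
9. ~(r & ~r), 1
10. r, 1
Accessibility: 0R0, 0R1, 1R1
Branch closes: r and ~r both at 1.
Every branch of the negation's tableau closes; the branch above is one of them.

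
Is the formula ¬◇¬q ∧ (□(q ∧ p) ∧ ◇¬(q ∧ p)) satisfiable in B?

1. ¬◇¬q ∧ (□(q ∧ p) ∧ ◇¬(q ∧ p)), w0
2. ¬◇¬q, w0   [∧-rule on 1]
3. □(q ∧ p) ∧ ◇¬(q ∧ p), w0   [∧-rule on 1]
4. □(q ∧ p), w0   [∧-rule on 3]
5. ◇¬(q ∧ p), w0   [∧-rule on 3]
6. q, w0   [¬◇-rule on 2 via w0Rw0]
7. q ∧ p, w0   [□-rule on 4 via w0Rw0]
8. p, w0   [∧-rule on 7]
9. ¬(q ∧ p), w1   [◇-rule on 5: fresh world w1, w0Rw1]
10. q, w1   [¬◇-rule on 2 via w0Rw1]
11. q ∧ p, w1   [□-rule on 4 via w0Rw1]
12. p, w1   [∧-rule on 11]
13. ¬p, w1   [¬∧-rule on 9 (branches; this branch)]
Accessibility: w0Rw0, w0Rw1, w1Rw0, w1Rw1
Branch closes: p and ¬p both at w1.
(One branch shown.) All branches close.

Unsatisfiable (every branch closes)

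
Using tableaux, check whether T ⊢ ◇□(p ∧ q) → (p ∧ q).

No, not valid

Tableau for the negation ¬(◇□(p ∧ q) → (p ∧ q)):
1. ¬(◇□(p ∧ q) → (p ∧ q)), 0
2. ◇□(p ∧ q), 0
3. ¬(p ∧ q), 0
4. ¬q, 0
5. □(p ∧ q), 1
6. p ∧ q, 1
7. p, 1
8. q, 1
Accessibility: 0R0, 0R1, 1R1
The negation has an open branch (countermodel exists).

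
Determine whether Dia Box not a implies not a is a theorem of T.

Tableau for the negation not (Dia Box not a implies not a):
1. not (Dia Box not a implies not a), w0
2. Dia Box not a, w0   [neg-implies-rule on 1]
3. a, w0   [neg-implies-rule on 1]
4. Box not a, w1   [Dia-rule on 2: fresh world w1, w0Rw1]
5. not a, w1   [Box-rule on 4 via w1Rw1]
Accessibility: w0Rw0, w0Rw1, w1Rw1
The negation has an open branch (countermodel exists).

No, not valid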